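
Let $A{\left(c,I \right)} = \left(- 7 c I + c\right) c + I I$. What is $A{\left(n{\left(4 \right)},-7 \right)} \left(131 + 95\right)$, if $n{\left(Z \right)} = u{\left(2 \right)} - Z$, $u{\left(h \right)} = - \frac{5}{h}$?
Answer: $488499$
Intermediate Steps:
$n{\left(Z \right)} = - \frac{5}{2} - Z$
$A{\left(c,I \right)} = I^{2} + c \left(c - 7 I c\right)$ ($A{\left(c,I \right)} = \left(- 7 I c + c\right) c + I^{2} = \left(c - 7 I c\right) c + I^{2} = c \left(c - 7 I c\right) + I^{2} = I^{2} + c \left(c - 7 I c\right)$)
$A{\left(n{\left(4 \right)},-7 \right)} \left(131 + 95\right) = \left(\left(-7\right)^{2} + \left(- \frac{5}{2} - 4\right)^{2} - - 49 \left(- \frac{5}{2} - 4\right)^{2}\right) \left(131 + 95\right) = \left(49 + \left(- \frac{5}{2} - 4\right)^{2} - - 49 \left(- \frac{5}{2} - 4\right)^{2}\right) 226 = \left(49 + \left(- \frac{13}{2}\right)^{2} - - 49 \left(- \frac{13}{2}\right)^{2}\right) 226 = \left(49 + \frac{169}{4} - \left(-49\right) \frac{169}{4}\right) 226 = \left(49 + \frac{169}{4} + \frac{8281}{4}\right) 226 = \frac{4323}{2} \cdot 226 = 488499$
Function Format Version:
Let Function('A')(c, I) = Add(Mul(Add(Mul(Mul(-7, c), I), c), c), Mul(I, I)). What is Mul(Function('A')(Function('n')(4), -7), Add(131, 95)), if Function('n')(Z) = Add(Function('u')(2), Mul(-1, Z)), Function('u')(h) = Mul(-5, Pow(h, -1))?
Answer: 488499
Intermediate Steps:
Function('n')(Z) = Add(Rational(-5, 2), Mul(-1, Z)) (Function('n')(Z) = Add(Mul(-5, Pow(2, -1)), Mul(-1, Z)) = Add(Mul(-5, Rational(1, 2)), Mul(-1, Z)) = Add(Rational(-5, 2), Mul(-1, Z)))
Function('A')(c, I) = Add(Pow(I, 2), Mul(c, Add(c, Mul(-7, I, c)))) (Function('A')(c, I) = Add(Mul(Add(Mul(-7, I, c), c), c), Pow(I, 2)) = Add(Mul(Add(c, Mul(-7, I, c)), c), Pow(I, 2)) = Add(Mul(c, Add(c, Mul(-7, I, c))), Pow(I, 2)) = Add(Pow(I, 2), Mul(c, Add(c, Mul(-7, I, c)))))
Mul(Function('A')(Function('n')(4), -7), Add(131, 95)) = Mul(Add(Pow(-7, 2), Pow(Add(Rational(-5, 2), Mul(-1, 4)), 2), Mul(-7, -7, Pow(Add(Rational(-5, 2), Mul(-1, 4)), 2))), Add(131, 95)) = Mul(Add(49, Pow(Add(Rational(-5, 2), -4), 2), Mul(-7, -7, Pow(Add(Rational(-5, 2), -4), 2))), 226) = Mul(Add(49, Pow(Rational(-13, 2), 2), Mul(-7, -7, Pow(Rational(-13, 2), 2))), 226) = Mul(Add(49, Rational(169, 4), Mul(-7, -7, Rational(169, 4))), 226) = Mul(Add(49, Rational(169, 4), Rational(8281, 4)), 226) = Mul(Rational(4323, 2), 226) = 488499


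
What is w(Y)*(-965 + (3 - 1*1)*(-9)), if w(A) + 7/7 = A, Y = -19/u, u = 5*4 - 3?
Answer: 35388/17 ≈ 2081.6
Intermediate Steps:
u = 17 (u = 20 - 3 = 17)
Y = -19/17 ≈ -1.1176
w(A) = -1 + A
w(Y)*(-965 + (3 - 1*1)*(-9)) = (-1 - 19/17)*(-965 + (3 - 1*1)*(-9)) = -36*(-965 + (3 - 1)*(-9))/17 = -36*(-965 + 2*(-9))/17 = -36*(-965 - 18)/17 = -36/17*(-983) = 35388/17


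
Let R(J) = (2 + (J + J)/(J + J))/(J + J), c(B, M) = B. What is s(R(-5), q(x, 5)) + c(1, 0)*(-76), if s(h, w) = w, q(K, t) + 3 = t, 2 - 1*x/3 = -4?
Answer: -74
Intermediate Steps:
x = 18 (x = 6 - 3*(-4) = 6 + 12 = 18)
R(J) = 3/(2*J) (R(J) = (2 + (2*J)/((2*J)))/((2*J)) = (2 + (2*J)*(1/(2*J)))*(1/(2*J)) = (2 + 1)*(1/(2*J)) = 3*(1/(2*J)) = 3/(2*J))
q(K, t) = -3 + t
s(R(-5), q(x, 5)) + c(1, 0)*(-76) = (-3 + 5) + 1*(-76) = 2 - 76 = -74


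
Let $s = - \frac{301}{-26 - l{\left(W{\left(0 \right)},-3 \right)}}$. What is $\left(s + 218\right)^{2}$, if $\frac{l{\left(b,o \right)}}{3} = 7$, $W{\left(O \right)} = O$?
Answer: $\frac{111239209}{2209} \approx 50357.0$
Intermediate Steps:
$l{\left(b,o \right)} = 21$ ($l{\left(b,o \right)} = 3 \cdot 7 = 21$)
$s = \frac{301}{47}$ ($s = - \frac{301}{-26 - 21} = - \frac{301}{-47} = \left(-301\right) \left(- \frac{1}{47}\right) = \frac{301}{47} \approx 6.4043$)
$\left(s + 218\right)^{2} = \left(\frac{301}{47} + 218\right)^{2} = \left(\frac{10547}{47}\right)^{2} = \frac{111239209}{2209}$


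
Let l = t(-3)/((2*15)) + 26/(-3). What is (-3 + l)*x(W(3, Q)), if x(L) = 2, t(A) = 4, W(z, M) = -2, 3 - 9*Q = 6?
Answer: -346/15 ≈ -23.067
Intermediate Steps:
Q = -⅓ (Q = ⅓ - ⅑*6 = ⅓ - ⅔ = -⅓ ≈ -0.33333)
l = -128/15 (l = 4/((2*15)) + 26/(-3) = 4/30 + 26*(-⅓) = 4*(1/30) - 26/3 = 2/15 - 26/3 = -128/15 ≈ -8.5333)
(-3 + l)*x(W(3, Q)) = (-3 - 128/15)*2 = -173/15*2 = -346/15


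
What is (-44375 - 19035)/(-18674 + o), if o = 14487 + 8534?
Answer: -63410/4347 ≈ -14.587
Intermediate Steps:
o = 23021
(-44375 - 19035)/(-18674 + o) = (-44375 - 19035)/(-18674 + 23021) = -63410/4347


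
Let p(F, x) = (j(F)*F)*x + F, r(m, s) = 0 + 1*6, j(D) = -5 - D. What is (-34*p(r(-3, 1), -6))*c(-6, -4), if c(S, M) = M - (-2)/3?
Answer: 45560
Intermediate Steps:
c(S, M) = ⅔ + M (c(S, M) = M - (-2)/3 = M - 1*(-⅔) = M + ⅔ = ⅔ + M)
r(m, s) = 6 (r(m, s) = 0 + 6 = 6)
p(F, x) = F + F*x*(-5 - F) (p(F, x) = ((-5 - F)*F)*x + F = (F*(-5 - F))*x + F = F*x*(-5 - F) + F = F + F*x*(-5 - F))
(-34*p(r(-3, 1), -6))*c(-6, -4) = (-(-34)*6*(-1 - 6*(5 + 6)))*(⅔ - 4) = -(-34)*6*(-1 - 6*11)*(-10/3) = -(-34)*6*(-1 - 66)*(-10/3) = -(-34)*6*(-67)*(-10/3) = -34*402*(-10/3) = -13668*(-10/3) = 45560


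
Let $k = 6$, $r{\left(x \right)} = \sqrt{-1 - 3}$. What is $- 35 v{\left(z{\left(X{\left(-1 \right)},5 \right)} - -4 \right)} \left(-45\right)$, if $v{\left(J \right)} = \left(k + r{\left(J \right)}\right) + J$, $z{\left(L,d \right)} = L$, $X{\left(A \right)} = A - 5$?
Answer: $6300 + 3150 i \approx 6300.0 + 3150.0 i$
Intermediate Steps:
$X{\left(A \right)} = -5 + A$
$r{\left(x \right)} = 2 i$ ($r{\left(x \right)} = \sqrt{-4} = 2 i$)
$v{\left(J \right)} = 6 + J + 2 i$ ($v{\left(J \right)} = \left(6 + 2 i\right) + J = 6 + J + 2 i$)
$- 35 v{\left(z{\left(X{\left(-1 \right)},5 \right)} - -4 \right)} \left(-45\right) = - 35 \left(6 - 2 + 2 i\right) \left(-45\right) = - 35 \left(4 + 2 i\right) \left(-45\right) = \left(-140 - 70 i\right) \left(-45\right) = 6300 + 3150 i$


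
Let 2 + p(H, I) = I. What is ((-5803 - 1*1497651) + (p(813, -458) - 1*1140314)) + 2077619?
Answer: -566609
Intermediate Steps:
p(H, I) = -2 + I
((-5803 - 1*1497651) + (p(813, -458) - 1*1140314)) + 2077619 = ((-5803 - 1*1497651) + ((-2 - 458) - 1*1140314)) + 2077619 = ((-5803 - 1497651) + (-460 - 1140314)) + 2077619 = (-1503454 - 1140774) + 2077619 = -2644228 + 2077619 = -566609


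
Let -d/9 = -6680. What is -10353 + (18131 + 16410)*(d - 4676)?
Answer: 1915080851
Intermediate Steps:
d = 60120 (d = -9*(-6680) = 60120)
-10353 + (18131 + 16410)*(d - 4676) = -10353 + (18131 + 16410)*(60120 - 4676) = -10353 + 34541*55444 = -10353 + 1915091204 = 1915080851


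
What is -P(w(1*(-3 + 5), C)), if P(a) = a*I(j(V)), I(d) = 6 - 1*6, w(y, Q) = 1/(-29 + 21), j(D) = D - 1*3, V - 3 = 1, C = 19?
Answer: 0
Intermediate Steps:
V = 4 (V = 3 + 1 = 4)
j(D) = -3 + D (j(D) = D - 3 = -3 + D)
w(y, Q) = -⅛ (w(y, Q) = 1/(-8) = -⅛)
I(d) = 0 (I(d) = 6 - 6 = 0)
P(a) = 0 (P(a) = a*0 = 0)
-P(w(1*(-3 + 5), C)) = -1*0 = 0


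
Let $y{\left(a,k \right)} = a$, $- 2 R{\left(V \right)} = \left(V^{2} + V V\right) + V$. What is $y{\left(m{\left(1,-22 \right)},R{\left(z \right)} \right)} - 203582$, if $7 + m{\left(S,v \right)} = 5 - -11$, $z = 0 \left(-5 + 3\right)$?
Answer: $-203573$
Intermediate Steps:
$z = 0$ ($z = 0 \left(-2\right) = 0$)
$m{\left(S,v \right)} = 9$ ($m{\left(S,v \right)} = -7 + \left(5 - -11\right) = -7 + \left(5 + 11\right) = -7 + 16 = 9$)
$R{\left(V \right)} = - V^{2} - \frac{V}{2}$ ($R{\left(V \right)} = - \frac{\left(V^{2} + V V\right) + V}{2} = - \frac{\left(V^{2} + V^{2}\right) + V}{2} = - \frac{2 V^{2} + V}{2} = - \frac{V + 2 V^{2}}{2} = - V^{2} - \frac{V}{2}$)
$y{\left(m{\left(1,-22 \right)},R{\left(z \right)} \right)} - 203582 = 9 - 203582 = -203573$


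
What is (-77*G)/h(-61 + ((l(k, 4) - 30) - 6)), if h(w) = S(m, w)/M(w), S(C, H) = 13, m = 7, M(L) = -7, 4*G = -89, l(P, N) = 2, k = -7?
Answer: -47971/52 ≈ -922.52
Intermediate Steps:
G = -89/4 (G = (¼)*(-89) = -89/4 ≈ -22.250)
h(w) = -13/7 (h(w) = 13/(-7) = 13*(-⅐) = -13/7)
(-77*G)/h(-61 + ((l(k, 4) - 30) - 6)) = (-77*(-89/4))/(-13/7) = (6853/4)*(-7/13) = -47971/52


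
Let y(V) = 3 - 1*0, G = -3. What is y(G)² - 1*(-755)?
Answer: 764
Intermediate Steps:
y(V) = 3 (y(V) = 3 + 0 = 3)
y(G)² - 1*(-755) = 3² - 1*(-755) = 9 + 755 = 764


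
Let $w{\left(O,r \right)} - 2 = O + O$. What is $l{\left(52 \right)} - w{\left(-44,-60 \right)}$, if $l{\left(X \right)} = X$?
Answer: $138$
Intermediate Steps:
$w{\left(O,r \right)} = 2 + 2 O$ ($w{\left(O,r \right)} = 2 + \left(O + O\right) = 2 + 2 O$)
$l{\left(52 \right)} - w{\left(-44,-60 \right)} = 52 - \left(2 + 2 \left(-44\right)\right) = 52 - \left(2 - 88\right) = 52 - -86 = 52 + 86 = 138$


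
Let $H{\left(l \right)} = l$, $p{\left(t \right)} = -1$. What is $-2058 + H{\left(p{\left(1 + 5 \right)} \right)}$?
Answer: $-2059$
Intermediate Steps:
$-2058 + H{\left(p{\left(1 + 5 \right)} \right)} = -2058 - 1 = -2059$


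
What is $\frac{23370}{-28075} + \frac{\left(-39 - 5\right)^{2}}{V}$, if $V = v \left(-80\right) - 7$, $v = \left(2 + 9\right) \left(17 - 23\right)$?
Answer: $- \frac{13775362}{29607895} \approx -0.46526$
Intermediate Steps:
$v = -66$ ($v = 11 \left(-6\right) = -66$)
$V = 5273$ ($V = \left(-66\right) \left(-80\right) - 7 = 5280 - 7 = 5273$)
$\frac{23370}{-28075} + \frac{\left(-39 - 5\right)^{2}}{V} = \frac{23370}{-28075} + \frac{\left(-39 - 5\right)^{2}}{5273} = 23370 \left(- \frac{1}{28075}\right) + \left(-44\right)^{2} \cdot \frac{1}{5273} = - \frac{4674}{5615} + 1936 \cdot \frac{1}{5273} = - \frac{4674}{5615} + \frac{1936}{5273} = - \frac{13775362}{29607895}$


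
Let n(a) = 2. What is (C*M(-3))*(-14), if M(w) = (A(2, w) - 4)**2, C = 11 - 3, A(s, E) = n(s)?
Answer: -448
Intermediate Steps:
A(s, E) = 2
C = 8
M(w) = 4 (M(w) = (2 - 4)**2 = (-2)**2 = 4)
(C*M(-3))*(-14) = (8*4)*(-14) = 32*(-14) = -448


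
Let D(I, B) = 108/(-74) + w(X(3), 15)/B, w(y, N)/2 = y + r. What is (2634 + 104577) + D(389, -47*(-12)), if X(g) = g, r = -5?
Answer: 559312136/5217 ≈ 1.0721e+5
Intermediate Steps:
w(y, N) = -10 + 2*y (w(y, N) = 2*(y - 5) = 2*(-5 + y) = -10 + 2*y)
D(I, B) = -54/37 - 4/B (D(I, B) = 108/(-74) + (-10 + 2*3)/B = 108*(-1/74) + (-10 + 6)/B = -54/37 - 4/B)
(2634 + 104577) + D(389, -47*(-12)) = (2634 + 104577) + (-54/37 - 4/((-47*(-12)))) = 107211 + (-54/37 - 4/564) = 107211 + (-54/37 - 4*1/564) = 107211 + (-54/37 - 1/141) = 107211 - 7651/5217 = 559312136/5217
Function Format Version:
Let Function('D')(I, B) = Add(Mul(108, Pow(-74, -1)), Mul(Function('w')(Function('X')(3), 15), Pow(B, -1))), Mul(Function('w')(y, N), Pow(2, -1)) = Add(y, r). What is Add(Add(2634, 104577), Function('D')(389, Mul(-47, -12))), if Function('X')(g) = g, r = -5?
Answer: Rational(559312136, 5217) ≈ 1.0721e+5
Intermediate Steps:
Function('w')(y, N) = Add(-10, Mul(2, y)) (Function('w')(y, N) = Mul(2, Add(y, -5)) = Mul(2, Add(-5, y)) = Add(-10, Mul(2, y)))
Function('D')(I, B) = Add(Rational(-54, 37), Mul(-4, Pow(B, -1))) (Function('D')(I, B) = Add(Mul(108, Pow(-74, -1)), Mul(Add(-10, Mul(2, 3)), Pow(B, -1))) = Add(Mul(108, Rational(-1, 74)), Mul(Add(-10, 6), Pow(B, -1))) = Add(Rational(-54, 37), Mul(-4, Pow(B, -1))))
Add(Add(2634, 104577), Function('D')(389, Mul(-47, -12))) = Add(Add(2634, 104577), Add(Rational(-54, 37), Mul(-4, Pow(Mul(-47, -12), -1)))) = Add(107211, Add(Rational(-54, 37), Mul(-4, Pow(564, -1)))) = Add(107211, Add(Rational(-54, 37), Mul(-4, Rational(1, 564)))) = Add(107211, Add(Rational(-54, 37), Rational(-1, 141))) = Add(107211, Rational(-7651, 5217)) = Rational(559312136, 5217)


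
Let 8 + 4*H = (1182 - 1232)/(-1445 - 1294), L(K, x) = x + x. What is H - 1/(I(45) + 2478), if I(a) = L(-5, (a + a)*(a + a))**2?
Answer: -239063227708/119804991207 ≈ -1.9954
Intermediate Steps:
L(K, x) = 2*x
I(a) = 64*a**4 (I(a) = (2*((a + a)*(a + a)))**2 = (2*((2*a)*(2*a)))**2 = (2*(4*a**2))**2 = (8*a**2)**2 = 64*a**4)
H = -10931/5478 (H = -2 + ((1182 - 1232)/(-1445 - 1294))/4 = -2 + (-50/(-2739))/4 = -2 + (-50*(-1/2739))/4 = -2 + (1/4)*(50/2739) = -2 + 25/5478 = -10931/5478 ≈ -1.9954)
H - 1/(I(45) + 2478) = -10931/5478 - 1/(64*45**4 + 2478) = -10931/5478 - 1/(64*4100625 + 2478) = -10931/5478 - 1/(262440000 + 2478) = -10931/5478 - 1/262442478 = -239063227708/119804991207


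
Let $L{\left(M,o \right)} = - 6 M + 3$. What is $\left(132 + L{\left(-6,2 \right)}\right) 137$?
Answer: $23427$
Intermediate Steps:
$L{\left(M,o \right)} = 3 - 6 M$
$\left(132 + L{\left(-6,2 \right)}\right) 137 = \left(132 + \left(3 - -36\right)\right) 137 = \left(132 + \left(3 + 36\right)\right) 137 = \left(132 + 39\right) 137 = 171 \cdot 137 = 23427$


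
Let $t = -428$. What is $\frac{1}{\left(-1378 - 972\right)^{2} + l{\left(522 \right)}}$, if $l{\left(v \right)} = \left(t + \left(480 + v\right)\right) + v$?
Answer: $\frac{1}{5523596} \approx 1.8104 \cdot 10^{-7}$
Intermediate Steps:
$l{\left(v \right)} = 52 + 2 v$ ($l{\left(v \right)} = \left(-428 + \left(480 + v\right)\right) + v = \left(52 + v\right) + v = 52 + 2 v$)
$\frac{1}{\left(-1378 - 972\right)^{2} + l{\left(522 \right)}} = \frac{1}{\left(-1378 - 972\right)^{2} + \left(52 + 2 \cdot 522\right)} = \frac{1}{\left(-2350\right)^{2} + \left(52 + 1044\right)} = \frac{1}{5522500 + 1096} = \frac{1}{5523596}$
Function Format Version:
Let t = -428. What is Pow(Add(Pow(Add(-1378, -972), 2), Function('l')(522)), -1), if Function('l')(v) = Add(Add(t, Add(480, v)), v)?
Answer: Rational(1, 5523596) ≈ 1.8104e-7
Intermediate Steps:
Function('l')(v) = Add(52, Mul(2, v)) (Function('l')(v) = Add(Add(-428, Add(480, v)), v) = Add(Add(52, v), v) = Add(52, Mul(2, v)))
Pow(Add(Pow(Add(-1378, -972), 2), Function('l')(522)), -1) = Pow(Add(Pow(Add(-1378, -972), 2), Add(52, Mul(2, 522))), -1) = Pow(Add(Pow(-2350, 2), Add(52, 1044)), -1) = Pow(Add(5522500, 1096), -1) = Pow(5523596, -1) = Rational(1, 5523596)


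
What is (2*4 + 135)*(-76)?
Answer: -10868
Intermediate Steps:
(2*4 + 135)*(-76) = (8 + 135)*(-76) = 143*(-76) = -10868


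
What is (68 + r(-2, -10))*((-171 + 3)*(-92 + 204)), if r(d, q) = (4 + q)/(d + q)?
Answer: -1288896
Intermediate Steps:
r(d, q) = (4 + q)/(d + q)
(68 + r(-2, -10))*((-171 + 3)*(-92 + 204)) = (68 + (4 - 10)/(-2 - 10))*((-171 + 3)*(-92 + 204)) = (68 - 6/(-12))*(-168*112) = (68 - 1/12*(-6))*(-18816) = (68 + ½)*(-18816) = (137/2)*(-18816) = -1288896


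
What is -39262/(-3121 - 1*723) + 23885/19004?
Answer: 209487247/18262844 ≈ 11.471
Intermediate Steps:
-39262/(-3121 - 1*723) + 23885/19004 = -39262/(-3121 - 723) + 23885*(1/19004) = -39262/(-3844) + 23885/19004 = -39262*(-1/3844) + 23885/19004 = 19631/1922 + 23885/19004 = 209487247/18262844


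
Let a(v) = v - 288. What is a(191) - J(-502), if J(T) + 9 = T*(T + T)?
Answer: -504096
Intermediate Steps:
a(v) = -288 + v
J(T) = -9 + 2*T**2 (J(T) = -9 + T*(T + T) = -9 + T*(2*T) = -9 + 2*T**2)
a(191) - J(-502) = (-288 + 191) - (-9 + 2*(-502)**2) = -97 - (-9 + 2*252004) = -97 - (-9 + 504008) = -97 - 1*503999 = -97 - 503999 = -504096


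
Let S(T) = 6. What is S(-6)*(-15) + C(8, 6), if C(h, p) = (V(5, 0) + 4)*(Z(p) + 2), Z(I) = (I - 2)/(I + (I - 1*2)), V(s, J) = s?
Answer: -342/5 ≈ -68.400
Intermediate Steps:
Z(I) = (-2 + I)/(-2 + 2*I) (Z(I) = (-2 + I)/(I + (I - 2)) = (-2 + I)/(I + (-2 + I)) = (-2 + I)/(-2 + 2*I))
C(h, p) = 18 + 9*(-2 + p)/(2*(-1 + p)) (C(h, p) = (5 + 4)*((-2 + p)/(2*(-1 + p)) + 2) = 9*(2 + (-2 + p)/(2*(-1 + p))) = 18 + 9*(-2 + p)/(2*(-1 + p)))
S(-6)*(-15) + C(8, 6) = 6*(-15) + 9*(-6 + 5*6)/(2*(-1 + 6)) = -90 + (9/2)*(-6 + 30)/5 = -90 + (9/2)*(⅕)*24 = -90 + 108/5 = -342/5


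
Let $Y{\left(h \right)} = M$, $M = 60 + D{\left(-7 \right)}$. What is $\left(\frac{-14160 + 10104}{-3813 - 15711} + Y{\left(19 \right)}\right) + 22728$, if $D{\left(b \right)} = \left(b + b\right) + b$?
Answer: $\frac{37042247}{1627} \approx 22767.0$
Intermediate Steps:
$D{\left(b \right)} = 3 b$ ($D{\left(b \right)} = 2 b + b = 3 b$)
$M = 39$ ($M = 60 + 3 \left(-7\right) = 60 - 21 = 39$)
$Y{\left(h \right)} = 39$
$\left(\frac{-14160 + 10104}{-3813 - 15711} + Y{\left(19 \right)}\right) + 22728 = \left(\frac{-14160 + 10104}{-3813 - 15711} + 39\right) + 22728 = \left(- \frac{4056}{-19524} + 39\right) + 22728 = \left(\left(-4056\right) \left(- \frac{1}{19524}\right) + 39\right) + 22728 = \left(\frac{338}{1627} + 39\right) + 22728 = \frac{63791}{1627} + 22728 = \frac{37042247}{1627}$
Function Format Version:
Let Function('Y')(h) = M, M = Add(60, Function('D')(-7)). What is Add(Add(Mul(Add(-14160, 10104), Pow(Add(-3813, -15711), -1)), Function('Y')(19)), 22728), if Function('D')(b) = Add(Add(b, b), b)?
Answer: Rational(37042247, 1627) ≈ 22767.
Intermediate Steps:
Function('D')(b) = Mul(3, b) (Function('D')(b) = Add(Mul(2, b), b) = Mul(3, b))
M = 39 (M = Add(60, Mul(3, -7)) = Add(60, -21) = 39)
Function('Y')(h) = 39
Add(Add(Mul(Add(-14160, 10104), Pow(Add(-3813, -15711), -1)), Function('Y')(19)), 22728) = Add(Add(Mul(Add(-14160, 10104), Pow(Add(-3813, -15711), -1)), 39), 22728) = Add(Add(Mul(-4056, Pow(-19524, -1)), 39), 22728) = Add(Add(Mul(-4056, Rational(-1, 19524)), 39), 22728) = Add(Add(Rational(338, 1627), 39), 22728) = Add(Rational(63791, 1627), 22728) = Rational(37042247, 1627)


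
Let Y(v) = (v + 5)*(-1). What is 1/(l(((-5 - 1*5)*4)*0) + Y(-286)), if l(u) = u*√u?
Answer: 1/281 ≈ 0.0035587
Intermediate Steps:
Y(v) = -5 - v (Y(v) = (5 + v)*(-1) = -5 - v)
l(u) = u^(3/2)
1/(l(((-5 - 1*5)*4)*0) + Y(-286)) = 1/((((-5 - 1*5)*4)*0)^(3/2) + (-5 - 1*(-286))) = 1/((((-5 - 5)*4)*0)^(3/2) + (-5 + 286)) = 1/((-10*4*0)^(3/2) + 281) = 1/((-40*0)^(3/2) + 281) = 1/(0^(3/2) + 281) = 1/(0 + 281) = 1/281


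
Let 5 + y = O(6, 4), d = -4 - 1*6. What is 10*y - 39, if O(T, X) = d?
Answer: -189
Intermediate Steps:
d = -10 (d = -4 - 6 = -10)
O(T, X) = -10
y = -15 (y = -5 - 10 = -15)
10*y - 39 = 10*(-15) - 39 = -150 - 39 = -189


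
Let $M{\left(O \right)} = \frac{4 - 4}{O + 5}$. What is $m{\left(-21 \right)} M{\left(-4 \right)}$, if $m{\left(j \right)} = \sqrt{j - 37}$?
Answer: $0$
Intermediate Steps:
$m{\left(j \right)} = \sqrt{-37 + j}$
$M{\left(O \right)} = 0$ ($M{\left(O \right)} = \frac{0}{5 + O} = 0$)
$m{\left(-21 \right)} M{\left(-4 \right)} = \sqrt{-37 - 21} \cdot 0 = \sqrt{-58} \cdot 0 = i \sqrt{58} \cdot 0 = 0$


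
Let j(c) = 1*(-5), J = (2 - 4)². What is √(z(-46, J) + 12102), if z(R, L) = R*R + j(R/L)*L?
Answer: √14198 ≈ 119.16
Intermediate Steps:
J = 4 (J = (-2)² = 4)
j(c) = -5
z(R, L) = R² - 5*L (z(R, L) = R*R - 5*L = R² - 5*L)
√(z(-46, J) + 12102) = √(((-46)² - 5*4) + 12102) = √((2116 - 20) + 12102) = √(2096 + 12102) = √14198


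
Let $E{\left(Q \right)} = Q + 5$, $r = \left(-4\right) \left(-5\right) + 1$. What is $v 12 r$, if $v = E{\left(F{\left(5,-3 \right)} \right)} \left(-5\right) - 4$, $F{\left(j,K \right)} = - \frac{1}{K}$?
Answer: $-7728$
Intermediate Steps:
$r = 21$ ($r = 20 + 1 = 21$)
$E{\left(Q \right)} = 5 + Q$
$v = - \frac{92}{3}$ ($v = \left(5 - \frac{1}{-3}\right) \left(-5\right) - 4 = \left(5 - - \frac{1}{3}\right) \left(-5\right) - 4 = \left(5 + \frac{1}{3}\right) \left(-5\right) - 4 = \frac{16}{3} \left(-5\right) - 4 = - \frac{80}{3} - 4 = - \frac{92}{3} \approx -30.667$)
$v 12 r = \left(- \frac{92}{3}\right) 12 \cdot 21 = \left(-368\right) 21 = -7728$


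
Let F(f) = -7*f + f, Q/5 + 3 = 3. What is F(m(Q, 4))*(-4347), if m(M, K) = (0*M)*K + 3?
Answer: 78246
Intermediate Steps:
Q = 0 (Q = -15 + 5*3 = -15 + 15 = 0)
m(M, K) = 3 (m(M, K) = 0*K + 3 = 0 + 3 = 3)
F(f) = -6*f
F(m(Q, 4))*(-4347) = -6*3*(-4347) = -18*(-4347) = 78246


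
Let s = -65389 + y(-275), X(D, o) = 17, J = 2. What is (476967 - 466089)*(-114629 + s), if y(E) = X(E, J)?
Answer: -1958050878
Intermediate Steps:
y(E) = 17
s = -65372 (s = -65389 + 17 = -65372)
(476967 - 466089)*(-114629 + s) = (476967 - 466089)*(-114629 - 65372) = 10878*(-180001) = -1958050878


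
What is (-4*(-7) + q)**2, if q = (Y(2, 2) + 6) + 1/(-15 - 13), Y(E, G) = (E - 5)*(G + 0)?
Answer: 613089/784 ≈ 782.00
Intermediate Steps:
Y(E, G) = G*(-5 + E) (Y(E, G) = (-5 + E)*G = G*(-5 + E))
q = -1/28 (q = (2*(-5 + 2) + 6) + 1/(-15 - 13) = (2*(-3) + 6) + 1/(-28) = (-6 + 6) - 1/28 = 0 - 1/28 = -1/28 ≈ -0.035714)
(-4*(-7) + q)**2 = (-4*(-7) - 1/28)**2 = (28 - 1/28)**2 = (783/28)**2 = 613089/784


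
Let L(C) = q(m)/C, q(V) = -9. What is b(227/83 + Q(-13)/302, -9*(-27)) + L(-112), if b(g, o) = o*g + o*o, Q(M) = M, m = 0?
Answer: 83805157701/1403696 ≈ 59703.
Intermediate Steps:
L(C) = -9/C
b(g, o) = o² + g*o (b(g, o) = g*o + o² = o² + g*o)
b(227/83 + Q(-13)/302, -9*(-27)) + L(-112) = (-9*(-27))*((227/83 - 13/302) - 9*(-27)) - 9/(-112) = 243*((227*(1/83) - 13*1/302) + 243) - 9*(-1/112) = 243*((227/83 - 13/302) + 243) + 9/112 = 243*(67475/25066 + 243) + 9/112 = 243*(6158513/25066) + 9/112 = 1496518659/25066 + 9/112 = 83805157701/1403696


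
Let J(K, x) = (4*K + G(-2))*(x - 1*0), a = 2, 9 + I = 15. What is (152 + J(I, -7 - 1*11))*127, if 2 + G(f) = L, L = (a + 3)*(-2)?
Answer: -8128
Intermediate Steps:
I = 6 (I = -9 + 15 = 6)
L = -10 (L = (2 + 3)*(-2) = 5*(-2) = -10)
G(f) = -12 (G(f) = -2 - 10 = -12)
J(K, x) = x*(-12 + 4*K) (J(K, x) = (4*K - 12)*(x - 1*0) = (-12 + 4*K)*(x + 0) = (-12 + 4*K)*x = x*(-12 + 4*K))
(152 + J(I, -7 - 1*11))*127 = (152 + 4*(-7 - 1*11)*(-3 + 6))*127 = (152 + 4*(-7 - 11)*3)*127 = (152 + 4*(-18)*3)*127 = (152 - 216)*127 = -64*127 = -8128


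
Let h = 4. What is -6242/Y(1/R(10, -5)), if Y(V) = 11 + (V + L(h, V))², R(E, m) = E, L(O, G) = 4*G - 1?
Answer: -24968/45 ≈ -554.84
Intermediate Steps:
L(O, G) = -1 + 4*G
Y(V) = 11 + (-1 + 5*V)² (Y(V) = 11 + (V + (-1 + 4*V))² = 11 + (-1 + 5*V)²)
-6242/Y(1/R(10, -5)) = -6242/(11 + (-1 + 5/10)²) = -6242/(11 + (-1 + 5*(⅒))²) = -6242/(11 + (-1 + ½)²) = -6242/(11 + (-½)²) = -6242/(11 + ¼) = -6242/45/4 = -6242*4/45 = -24968/45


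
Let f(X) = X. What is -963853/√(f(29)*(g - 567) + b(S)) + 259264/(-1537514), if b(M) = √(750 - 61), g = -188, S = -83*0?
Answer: -129632/768757 + 963853*I/√(21895 - √689) ≈ -0.16863 + 6517.8*I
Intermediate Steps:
S = 0
b(M) = √689
-963853/√(f(29)*(g - 567) + b(S)) + 259264/(-1537514) = -963853/√(29*(-188 - 567) + √689) + 259264/(-1537514) = -963853/√(29*(-755) + √689) + 259264*(-1/1537514) = -963853/√(-21895 + √689) - 129632/768757 = -129632/768757 - 963853/√(-21895 + √689)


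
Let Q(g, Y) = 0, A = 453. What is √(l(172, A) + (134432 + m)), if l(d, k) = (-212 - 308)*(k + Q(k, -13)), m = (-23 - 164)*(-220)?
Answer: 2*I*√14997 ≈ 244.92*I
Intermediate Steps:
m = 41140 (m = -187*(-220) = 41140)
l(d, k) = -520*k (l(d, k) = (-212 - 308)*(k + 0) = -520*k)
√(l(172, A) + (134432 + m)) = √(-520*453 + (134432 + 41140)) = √(-235560 + 175572) = √(-59988) = 2*I*√14997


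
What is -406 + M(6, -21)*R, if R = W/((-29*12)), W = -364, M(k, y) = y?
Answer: -12411/29 ≈ -427.97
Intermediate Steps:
R = 91/87 (R = -364/((-29*12)) = -364/(-348) = -364*(-1/348) = 91/87 ≈ 1.0460)
-406 + M(6, -21)*R = -406 - 21*91/87 = -406 - 637/29 = -12411/29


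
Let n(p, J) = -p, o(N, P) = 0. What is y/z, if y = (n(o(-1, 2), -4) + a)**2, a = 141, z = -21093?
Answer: -6627/7031 ≈ -0.94254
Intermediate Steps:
y = 19881 (y = (-1*0 + 141)**2 = (0 + 141)**2 = 141**2 = 19881)
y/z = 19881/(-21093) = 19881*(-1/21093) = -6627/7031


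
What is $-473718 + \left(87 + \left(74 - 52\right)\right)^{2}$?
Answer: $-461837$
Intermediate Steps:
$-473718 + \left(87 + \left(74 - 52\right)\right)^{2} = -473718 + \left(87 + 22\right)^{2} = -473718 + 109^{2} = -473718 + 11881 = -461837$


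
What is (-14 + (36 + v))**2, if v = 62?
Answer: 7056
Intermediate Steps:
(-14 + (36 + v))**2 = (-14 + (36 + 62))**2 = (-14 + 98)**2 = 84**2 = 7056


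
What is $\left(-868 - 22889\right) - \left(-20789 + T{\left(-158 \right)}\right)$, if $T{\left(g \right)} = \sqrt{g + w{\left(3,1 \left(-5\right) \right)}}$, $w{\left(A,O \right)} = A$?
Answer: $-2968 - i \sqrt{155} \approx -2968.0 - 12.45 i$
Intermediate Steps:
$T{\left(g \right)} = \sqrt{3 + g}$ ($T{\left(g \right)} = \sqrt{g + 3} = \sqrt{3 + g}$)
$\left(-868 - 22889\right) - \left(-20789 + T{\left(-158 \right)}\right) = \left(-868 - 22889\right) - \left(-20789 + \sqrt{3 - 158}\right) = \left(-868 - 22889\right) - \left(-20789 + \sqrt{-155}\right) = -23757 - \left(-20789 + i \sqrt{155}\right) = -23757 + \left(20789 - i \sqrt{155}\right) = -2968 - i \sqrt{155}$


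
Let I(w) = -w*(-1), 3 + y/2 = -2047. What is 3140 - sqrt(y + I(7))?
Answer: 3140 - I*sqrt(4093) ≈ 3140.0 - 63.977*I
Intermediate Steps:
y = -4100 (y = -6 + 2*(-2047) = -6 - 4094 = -4100)
I(w) = w
3140 - sqrt(y + I(7)) = 3140 - sqrt(-4100 + 7) = 3140 - sqrt(-4093) = 3140 - I*sqrt(4093)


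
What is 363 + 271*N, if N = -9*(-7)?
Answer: 17436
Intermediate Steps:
N = 63
363 + 271*N = 363 + 271*63 = 363 + 17073 = 17436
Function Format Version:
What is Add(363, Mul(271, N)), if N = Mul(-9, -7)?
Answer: 17436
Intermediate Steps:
N = 63
Add(363, Mul(271, N)) = Add(363, Mul(271, 63)) = Add(363, 17073) = 17436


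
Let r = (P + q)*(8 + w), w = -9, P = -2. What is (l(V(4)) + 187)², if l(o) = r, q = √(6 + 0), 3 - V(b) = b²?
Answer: (189 - √6)² ≈ 34801.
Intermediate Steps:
V(b) = 3 - b²
q = √6 ≈ 2.4495
r = 2 - √6 (r = (-2 + √6)*(8 - 9) = (-2 + √6)*(-1) = 2 - √6 ≈ -0.44949)
l(o) = 2 - √6
(l(V(4)) + 187)² = ((2 - √6) + 187)² = (189 - √6)²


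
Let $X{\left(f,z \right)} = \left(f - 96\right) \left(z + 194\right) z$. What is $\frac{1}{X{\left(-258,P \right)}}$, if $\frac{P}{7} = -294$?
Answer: $- \frac{1}{1357983648} \approx -7.3639 \cdot 10^{-10}$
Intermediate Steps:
$P = -2058$ ($P = 7 \left(-294\right) = -2058$)
$X{\left(f,z \right)} = z \left(-96 + f\right) \left(194 + z\right)$ ($X{\left(f,z \right)} = \left(-96 + f\right) \left(194 + z\right) z = z \left(-96 + f\right) \left(194 + z\right)$)
$\frac{1}{X{\left(-258,P \right)}} = \frac{1}{\left(-2058\right) \left(-18624 - -197568 + 194 \left(-258\right) - -530964\right)} = \frac{1}{\left(-2058\right) \left(-18624 + 197568 - 50052 + 530964\right)} = \frac{1}{\left(-2058\right) 659856} = \frac{1}{-1357983648} = - \frac{1}{1357983648}$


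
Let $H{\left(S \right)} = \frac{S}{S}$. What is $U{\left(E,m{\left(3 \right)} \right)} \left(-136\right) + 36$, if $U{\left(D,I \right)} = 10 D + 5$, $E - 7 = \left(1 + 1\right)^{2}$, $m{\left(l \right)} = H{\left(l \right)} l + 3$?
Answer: $-15604$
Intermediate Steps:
$H{\left(S \right)} = 1$
$m{\left(l \right)} = 3 + l$ ($m{\left(l \right)} = 1 l + 3 = l + 3 = 3 + l$)
$E = 11$ ($E = 7 + \left(1 + 1\right)^{2} = 7 + 2^{2} = 7 + 4 = 11$)
$U{\left(D,I \right)} = 5 + 10 D$
$U{\left(E,m{\left(3 \right)} \right)} \left(-136\right) + 36 = \left(5 + 10 \cdot 11\right) \left(-136\right) + 36 = \left(5 + 110\right) \left(-136\right) + 36 = 115 \left(-136\right) + 36 = -15640 + 36 = -15604$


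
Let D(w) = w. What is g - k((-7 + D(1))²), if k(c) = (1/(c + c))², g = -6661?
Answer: -34530625/5184 ≈ -6661.0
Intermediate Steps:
k(c) = 1/(4*c²) (k(c) = (1/(2*c))² = 1/(4*c²))
g - k((-7 + D(1))²) = -6661 - 1/(4*((-7 + 1)²)²) = -6661 - 1/(4*((-6)²)²) = -6661 - 1/(4*36²) = -6661 - 1/(4*1296) = -6661 - 1*1/5184 = -6661 - 1/5184 = -34530625/5184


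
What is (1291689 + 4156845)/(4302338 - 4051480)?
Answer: 2724267/125429 ≈ 21.720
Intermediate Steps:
(1291689 + 4156845)/(4302338 - 4051480) = 5448534/250858 = 5448534*(1/250858) = 2724267/125429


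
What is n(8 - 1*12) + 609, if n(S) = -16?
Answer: 593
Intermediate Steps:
n(8 - 1*12) + 609 = -16 + 609 = 593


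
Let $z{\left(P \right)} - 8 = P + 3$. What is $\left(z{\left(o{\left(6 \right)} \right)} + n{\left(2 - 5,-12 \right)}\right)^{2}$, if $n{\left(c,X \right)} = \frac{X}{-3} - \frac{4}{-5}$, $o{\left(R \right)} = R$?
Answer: $\frac{11881}{25} \approx 475.24$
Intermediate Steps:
$z{\left(P \right)} = 11 + P$ ($z{\left(P \right)} = 8 + \left(P + 3\right) = 8 + \left(3 + P\right) = 11 + P$)
$n{\left(c,X \right)} = \frac{4}{5} - \frac{X}{3}$ ($n{\left(c,X \right)} = X \left(- \frac{1}{3}\right) - - \frac{4}{5} = - \frac{X}{3} + \frac{4}{5} = \frac{4}{5} - \frac{X}{3}$)
$\left(z{\left(o{\left(6 \right)} \right)} + n{\left(2 - 5,-12 \right)}\right)^{2} = \left(\left(11 + 6\right) + \left(\frac{4}{5} - -4\right)\right)^{2} = \left(17 + \left(\frac{4}{5} + 4\right)\right)^{2} = \left(17 + \frac{24}{5}\right)^{2} = \left(\frac{109}{5}\right)^{2} = \frac{11881}{25}$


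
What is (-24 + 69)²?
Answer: 2025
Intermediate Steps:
(-24 + 69)² = 45² = 2025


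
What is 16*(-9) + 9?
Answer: -135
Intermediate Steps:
16*(-9) + 9 = -144 + 9 = -135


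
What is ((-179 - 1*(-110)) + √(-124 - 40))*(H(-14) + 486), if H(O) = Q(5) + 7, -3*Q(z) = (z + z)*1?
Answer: -33787 + 2938*I*√41/3 ≈ -33787.0 + 6270.8*I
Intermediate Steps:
Q(z) = -2*z/3 (Q(z) = -(z + z)/3 = -2*z/3)
H(O) = 11/3 (H(O) = -⅔*5 + 7 = -10/3 + 7 = 11/3)
((-179 - 1*(-110)) + √(-124 - 40))*(H(-14) + 486) = ((-179 - 1*(-110)) + √(-124 - 40))*(11/3 + 486) = ((-179 + 110) + √(-164))*(1469/3) = (-69 + 2*I*√41)*(1469/3) = -33787 + 2938*I*√41/3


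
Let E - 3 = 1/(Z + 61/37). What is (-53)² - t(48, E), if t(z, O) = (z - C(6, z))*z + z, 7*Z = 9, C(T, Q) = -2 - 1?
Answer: 313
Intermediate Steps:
C(T, Q) = -3
Z = 9/7 (Z = (⅐)*9 = 9/7 ≈ 1.2857)
E = 2539/760 (E = 3 + 1/(9/7 + 61/37) = 3 + 1/(760/259) = 3 + 259/760 = 2539/760 ≈ 3.3408)
t(z, O) = z + z*(3 + z) (t(z, O) = (z - 1*(-3))*z + z = (z + 3)*z + z = (3 + z)*z + z = z*(3 + z) + z = z + z*(3 + z))
(-53)² - t(48, E) = (-53)² - 48*(4 + 48) = 2809 - 48*52 = 2809 - 1*2496 = 2809 - 2496 = 313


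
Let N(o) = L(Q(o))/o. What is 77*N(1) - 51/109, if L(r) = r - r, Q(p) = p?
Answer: -51/109 ≈ -0.46789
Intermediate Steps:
L(r) = 0
N(o) = 0 (N(o) = 0/o = 0)
77*N(1) - 51/109 = 77*0 - 51/109 = 0 - 51*1/109 = 0 - 51/109 = -51/109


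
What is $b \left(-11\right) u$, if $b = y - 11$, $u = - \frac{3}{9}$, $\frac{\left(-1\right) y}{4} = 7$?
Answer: $-143$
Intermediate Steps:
$y = -28$ ($y = \left(-4\right) 7 = -28$)
$u = - \frac{1}{3}$ ($u = \left(-3\right) \frac{1}{9} = - \frac{1}{3} \approx -0.33333$)
$b = -39$ ($b = -28 - 11 = -39$)
$b \left(-11\right) u = \left(-39\right) \left(-11\right) \left(- \frac{1}{3}\right) = 429 \left(- \frac{1}{3}\right) = -143$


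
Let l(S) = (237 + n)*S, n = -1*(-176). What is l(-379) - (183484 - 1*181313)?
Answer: -158698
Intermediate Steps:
n = 176
l(S) = 413*S (l(S) = (237 + 176)*S = 413*S)
l(-379) - (183484 - 1*181313) = 413*(-379) - (183484 - 1*181313) = -156527 - (183484 - 181313) = -156527 - 1*2171 = -156527 - 2171 = -158698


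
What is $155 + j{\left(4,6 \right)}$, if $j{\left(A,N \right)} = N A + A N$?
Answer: $203$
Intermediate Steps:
$j{\left(A,N \right)} = 2 A N$ ($j{\left(A,N \right)} = A N + A N = 2 A N$)
$155 + j{\left(4,6 \right)} = 155 + 2 \cdot 4 \cdot 6 = 155 + 48 = 203$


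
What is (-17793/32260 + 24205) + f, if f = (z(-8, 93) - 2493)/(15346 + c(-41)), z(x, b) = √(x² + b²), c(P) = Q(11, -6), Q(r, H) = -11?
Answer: 2394806415133/98941420 + √8713/15335 ≈ 24204.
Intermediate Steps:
c(P) = -11
z(x, b) = √(b² + x²)
f = -2493/15335 + √8713/15335 (f = (√(93² + (-8)²) - 2493)/(15346 - 11) = (√(8649 + 64) - 2493)/15335 = (√8713 - 2493)*(1/15335) = (-2493 + √8713)*(1/15335) = -2493/15335 + √8713/15335 ≈ -0.15648)
(-17793/32260 + 24205) + f = (-17793/32260 + 24205) + (-2493/15335 + √8713/15335) = 780835507/32260 + (-2493/15335 + √8713/15335) = 2394806415133/98941420 + √8713/15335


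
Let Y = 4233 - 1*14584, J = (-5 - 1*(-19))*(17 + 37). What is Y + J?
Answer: -9595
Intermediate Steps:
J = 756 (J = (-5 + 19)*54 = 14*54 = 756)
Y = -10351 (Y = 4233 - 14584 = -10351)
Y + J = -10351 + 756 = -9595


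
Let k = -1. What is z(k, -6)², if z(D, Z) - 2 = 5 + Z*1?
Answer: 1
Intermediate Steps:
z(D, Z) = 7 + Z (z(D, Z) = 2 + (5 + Z*1) = 2 + (5 + Z) = 7 + Z)
z(k, -6)² = (7 - 6)² = 1² = 1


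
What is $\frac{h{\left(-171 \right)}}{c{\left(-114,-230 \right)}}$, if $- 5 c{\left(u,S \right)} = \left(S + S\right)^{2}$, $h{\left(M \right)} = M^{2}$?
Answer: $- \frac{29241}{42320} \approx -0.69095$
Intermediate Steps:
$c{\left(u,S \right)} = - \frac{4 S^{2}}{5}$ ($c{\left(u,S \right)} = - \frac{\left(S + S\right)^{2}}{5} = - \frac{\left(2 S\right)^{2}}{5} = - \frac{4 S^{2}}{5}$)
$\frac{h{\left(-171 \right)}}{c{\left(-114,-230 \right)}} = \frac{\left(-171\right)^{2}}{\left(- \frac{4}{5}\right) \left(-230\right)^{2}} = \frac{29241}{\left(- \frac{4}{5}\right) 52900} = \frac{29241}{-42320} = 29241 \left(- \frac{1}{42320}\right) = - \frac{29241}{42320}$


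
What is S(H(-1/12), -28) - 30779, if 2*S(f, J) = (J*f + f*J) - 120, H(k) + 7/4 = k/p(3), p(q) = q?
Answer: -277103/9 ≈ -30789.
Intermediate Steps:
H(k) = -7/4 + k/3
S(f, J) = -60 + J*f (S(f, J) = ((J*f + f*J) - 120)/2 = ((J*f + J*f) - 120)/2 = (2*J*f - 120)/2 = (-120 + 2*J*f)/2 = -60 + J*f)
S(H(-1/12), -28) - 30779 = (-60 - 28*(-7/4 + (-1/12)/3)) - 30779 = (-60 - 28*(-7/4 + (-1*1/12)/3)) - 30779 = (-60 - 28*(-7/4 + (1/3)*(-1/12))) - 30779 = (-60 - 28*(-7/4 - 1/36)) - 30779 = (-60 - 28*(-16/9)) - 30779 = (-60 + 448/9) - 30779 = -92/9 - 30779 = -277103/9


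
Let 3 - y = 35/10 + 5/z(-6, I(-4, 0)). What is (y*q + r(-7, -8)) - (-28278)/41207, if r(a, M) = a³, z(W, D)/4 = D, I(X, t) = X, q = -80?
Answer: -13487618/41207 ≈ -327.31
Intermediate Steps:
z(W, D) = 4*D
y = -3/16 (y = 3 - (35/10 + 5/((4*(-4)))) = 3 - (35*(⅒) + 5/(-16)) = 3 - (7/2 + 5*(-1/16)) = 3 - (7/2 - 5/16) = 3 - 1*51/16 = 3 - 51/16 = -3/16 ≈ -0.18750)
(y*q + r(-7, -8)) - (-28278)/41207 = (-3/16*(-80) + (-7)³) - (-28278)/41207 = (15 - 343) - (-28278)/41207 = -328 - 1*(-28278/41207) = -328 + 28278/41207 = -13487618/41207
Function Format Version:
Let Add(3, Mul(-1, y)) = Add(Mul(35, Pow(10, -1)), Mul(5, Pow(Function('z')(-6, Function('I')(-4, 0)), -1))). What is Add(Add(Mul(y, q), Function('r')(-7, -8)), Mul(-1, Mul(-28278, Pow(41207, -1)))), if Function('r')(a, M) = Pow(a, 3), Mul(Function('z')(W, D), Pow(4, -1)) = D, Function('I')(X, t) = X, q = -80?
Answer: Rational(-13487618, 41207) ≈ -327.31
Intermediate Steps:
Function('z')(W, D) = Mul(4, D)
y = Rational(-3, 16) (y = Add(3, Mul(-1, Add(Mul(35, Pow(10, -1)), Mul(5, Pow(Mul(4, -4), -1))))) = Add(3, Mul(-1, Add(Mul(35, Rational(1, 10)), Mul(5, Pow(-16, -1))))) = Add(3, Mul(-1, Add(Rational(7, 2), Mul(5, Rational(-1, 16))))) = Add(3, Mul(-1, Add(Rational(7, 2), Rational(-5, 16)))) = Add(3, Mul(-1, Rational(51, 16))) = Add(3, Rational(-51, 16)) = Rational(-3, 16) ≈ -0.18750)
Add(Add(Mul(y, q), Function('r')(-7, -8)), Mul(-1, Mul(-28278, Pow(41207, -1)))) = Add(Add(Mul(Rational(-3, 16), -80), Pow(-7, 3)), Mul(-1, Mul(-28278, Pow(41207, -1)))) = Add(Add(15, -343), Mul(-1, Mul(-28278, Rational(1, 41207)))) = Add(-328, Mul(-1, Rational(-28278, 41207))) = Add(-328, Rational(28278, 41207)) = Rational(-13487618, 41207)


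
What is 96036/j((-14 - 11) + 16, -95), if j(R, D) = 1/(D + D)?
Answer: -18246840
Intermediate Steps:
j(R, D) = 1/(2*D)
96036/j((-14 - 11) + 16, -95) = 96036/(((1/2)/(-95))) = 96036/(((1/2)*(-1/95))) = 96036/(-1/190) = 96036*(-190) = -18246840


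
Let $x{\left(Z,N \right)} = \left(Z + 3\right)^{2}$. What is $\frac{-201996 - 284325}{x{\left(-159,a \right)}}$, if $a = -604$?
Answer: $- \frac{162107}{8112} \approx -19.984$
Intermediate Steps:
$x{\left(Z,N \right)} = \left(3 + Z\right)^{2}$
$\frac{-201996 - 284325}{x{\left(-159,a \right)}} = \frac{-201996 - 284325}{\left(3 - 159\right)^{2}} = \frac{-201996 - 284325}{\left(-156\right)^{2}} = - \frac{486321}{24336} = \left(-486321\right) \frac{1}{24336} = - \frac{162107}{8112}$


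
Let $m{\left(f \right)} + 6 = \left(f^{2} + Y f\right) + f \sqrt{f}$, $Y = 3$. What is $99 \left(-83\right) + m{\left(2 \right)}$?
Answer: $-8213 + 2 \sqrt{2} \approx -8210.2$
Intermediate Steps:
$m{\left(f \right)} = -6 + f^{2} + f^{\frac{3}{2}} + 3 f$ ($m{\left(f \right)} = -6 + \left(\left(f^{2} + 3 f\right) + f \sqrt{f}\right) = -6 + \left(\left(f^{2} + 3 f\right) + f^{\frac{3}{2}}\right) = -6 + \left(f^{2} + f^{\frac{3}{2}} + 3 f\right) = -6 + f^{2} + f^{\frac{3}{2}} + 3 f$)
$99 \left(-83\right) + m{\left(2 \right)} = 99 \left(-83\right) + \left(-6 + 2^{2} + 2^{\frac{3}{2}} + 3 \cdot 2\right) = -8217 + \left(-6 + 4 + 2 \sqrt{2} + 6\right) = -8217 + \left(4 + 2 \sqrt{2}\right) = -8213 + 2 \sqrt{2}$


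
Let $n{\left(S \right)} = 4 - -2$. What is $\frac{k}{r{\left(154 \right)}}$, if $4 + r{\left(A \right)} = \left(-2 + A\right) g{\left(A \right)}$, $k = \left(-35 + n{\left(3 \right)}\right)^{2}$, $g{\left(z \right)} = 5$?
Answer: $\frac{841}{756} \approx 1.1124$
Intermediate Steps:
$n{\left(S \right)} = 6$ ($n{\left(S \right)} = 4 + 2 = 6$)
$k = 841$ ($k = \left(-35 + 6\right)^{2} = \left(-29\right)^{2} = 841$)
$r{\left(A \right)} = -14 + 5 A$ ($r{\left(A \right)} = -4 + \left(-2 + A\right) 5 = -4 + \left(-10 + 5 A\right) = -14 + 5 A$)
$\frac{k}{r{\left(154 \right)}} = \frac{841}{-14 + 5 \cdot 154} = \frac{841}{-14 + 770} = \frac{841}{756}$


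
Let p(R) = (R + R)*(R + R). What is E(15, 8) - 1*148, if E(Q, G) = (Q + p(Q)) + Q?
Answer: 782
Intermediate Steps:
p(R) = 4*R² (p(R) = (2*R)*(2*R) = 4*R²)
E(Q, G) = 2*Q + 4*Q² (E(Q, G) = (Q + 4*Q²) + Q = 2*Q + 4*Q²)
E(15, 8) - 1*148 = 2*15*(1 + 2*15) - 1*148 = 2*15*(1 + 30) - 148 = 2*15*31 - 148 = 930 - 148 = 782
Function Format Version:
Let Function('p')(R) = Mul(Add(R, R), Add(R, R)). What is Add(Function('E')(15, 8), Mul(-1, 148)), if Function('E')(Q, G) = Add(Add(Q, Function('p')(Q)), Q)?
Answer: 782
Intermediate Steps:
Function('p')(R) = Mul(4, Pow(R, 2)) (Function('p')(R) = Mul(Mul(2, R), Mul(2, R)) = Mul(4, Pow(R, 2)))
Function('E')(Q, G) = Add(Mul(2, Q), Mul(4, Pow(Q, 2))) (Function('E')(Q, G) = Add(Add(Q, Mul(4, Pow(Q, 2))), Q) = Add(Mul(2, Q), Mul(4, Pow(Q, 2))))
Add(Function('E')(15, 8), Mul(-1, 148)) = Add(Mul(2, 15, Add(1, Mul(2, 15))), Mul(-1, 148)) = Add(Mul(2, 15, Add(1, 30)), -148) = Add(Mul(2, 15, 31), -148) = Add(930, -148) = 782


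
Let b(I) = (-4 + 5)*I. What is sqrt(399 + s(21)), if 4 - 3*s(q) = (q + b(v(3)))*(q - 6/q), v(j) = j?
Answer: sqrt(103467)/21 ≈ 15.317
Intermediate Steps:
b(I) = I (b(I) = 1*I = I)
s(q) = 4/3 - (3 + q)*(q - 6/q)/3 (s(q) = 4/3 - (q + 3)*(q - 6/q)/3 = 4/3 - (3 + q)*(q - 6/q)/3)
sqrt(399 + s(21)) = sqrt(399 + (10/3 - 1*21 + 6/21 - 1/3*21**2)) = sqrt(399 + (10/3 - 21 + 6*(1/21) - 1/3*441)) = sqrt(399 + (10/3 - 21 + 2/7 - 147)) = sqrt(399 - 3452/21) = sqrt(4927/21) = sqrt(103467)/21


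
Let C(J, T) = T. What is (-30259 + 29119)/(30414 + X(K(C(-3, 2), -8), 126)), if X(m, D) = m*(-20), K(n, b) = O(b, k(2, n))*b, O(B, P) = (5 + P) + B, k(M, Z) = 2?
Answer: -570/15127 ≈ -0.037681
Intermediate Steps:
O(B, P) = 5 + B + P
K(n, b) = b*(7 + b) (K(n, b) = (5 + b + 2)*b = (7 + b)*b = b*(7 + b))
X(m, D) = -20*m
(-30259 + 29119)/(30414 + X(K(C(-3, 2), -8), 126)) = (-30259 + 29119)/(30414 - (-160)*(7 - 8)) = -1140/(30414 - (-160)*(-1)) = -1140/(30414 - 20*8) = -1140/(30414 - 160) = -1140/30254 = -1140*1/30254 = -570/15127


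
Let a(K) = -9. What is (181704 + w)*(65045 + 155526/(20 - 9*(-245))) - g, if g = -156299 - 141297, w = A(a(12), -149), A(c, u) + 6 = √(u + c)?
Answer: 26325186676498/2225 + 144880651*I*√158/2225 ≈ 1.1832e+10 + 8.1848e+5*I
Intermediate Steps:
A(c, u) = -6 + √(c + u) (A(c, u) = -6 + √(u + c) = -6 + √(c + u))
w = -6 + I*√158 (w = -6 + √(-9 - 149) = -6 + √(-158) = -6 + I*√158 ≈ -6.0 + 12.57*I)
g = -297596
(181704 + w)*(65045 + 155526/(20 - 9*(-245))) - g = (181704 + (-6 + I*√158))*(65045 + 155526/(20 - 9*(-245))) - 1*(-297596) = (181698 + I*√158)*(65045 + 155526/(20 + 2205)) + 297596 = (181698 + I*√158)*(65045 + 155526/2225) + 297596 = (181698 + I*√158)*(144880651/2225) + 297596 = (26324524525398/2225 + 144880651*I*√158/2225) + 297596 = 26325186676498/2225 + 144880651*I*√158/2225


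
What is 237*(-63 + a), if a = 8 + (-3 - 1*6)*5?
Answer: -23700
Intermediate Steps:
a = -37 (a = 8 + (-3 - 6)*5 = 8 - 9*5 = 8 - 45 = -37)
237*(-63 + a) = 237*(-63 - 37) = 237*(-100) = -23700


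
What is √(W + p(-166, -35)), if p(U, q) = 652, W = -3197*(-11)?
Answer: 7*√731 ≈ 189.26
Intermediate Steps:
W = 35167
√(W + p(-166, -35)) = √(35167 + 652) = √35819 = 7*√731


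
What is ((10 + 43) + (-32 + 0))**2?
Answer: 441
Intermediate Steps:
((10 + 43) + (-32 + 0))**2 = (53 - 32)**2 = 21**2 = 441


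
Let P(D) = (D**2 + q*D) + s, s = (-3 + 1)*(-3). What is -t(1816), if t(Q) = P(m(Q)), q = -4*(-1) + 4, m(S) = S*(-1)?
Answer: -3283334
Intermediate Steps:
m(S) = -S
q = 8 (q = 4 + 4 = 8)
s = 6 (s = -2*(-3) = 6)
P(D) = 6 + D**2 + 8*D (P(D) = (D**2 + 8*D) + 6 = 6 + D**2 + 8*D)
t(Q) = 6 + Q**2 - 8*Q (t(Q) = 6 + (-Q)**2 + 8*(-Q) = 6 + Q**2 - 8*Q)
-t(1816) = -(6 + 1816**2 - 8*1816) = -(6 + 3297856 - 14528) = -1*3283334 = -3283334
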